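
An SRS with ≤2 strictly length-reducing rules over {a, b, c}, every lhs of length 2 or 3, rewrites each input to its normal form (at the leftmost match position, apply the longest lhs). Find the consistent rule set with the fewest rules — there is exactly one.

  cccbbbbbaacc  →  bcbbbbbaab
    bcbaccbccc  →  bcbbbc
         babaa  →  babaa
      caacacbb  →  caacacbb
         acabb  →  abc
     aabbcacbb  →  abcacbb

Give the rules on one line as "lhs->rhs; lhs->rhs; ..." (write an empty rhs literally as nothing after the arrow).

abb->cc; cc->b

  | cccbbbbbaacc => bcbbbbbaacc => bcbbbbbaab
  | bcbaccbccc => bcbabbccc => bcbccccc => bcbbccc => bcbbbc
  | babaa
  | caacacbb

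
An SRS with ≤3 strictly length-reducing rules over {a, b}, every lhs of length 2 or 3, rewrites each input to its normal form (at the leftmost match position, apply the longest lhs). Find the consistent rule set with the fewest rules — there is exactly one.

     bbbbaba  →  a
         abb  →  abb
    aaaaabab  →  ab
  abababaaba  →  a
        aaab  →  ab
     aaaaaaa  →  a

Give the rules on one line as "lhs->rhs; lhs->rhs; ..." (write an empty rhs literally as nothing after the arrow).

  | bbbbaba => bbbaba => bbaba => baba => aba => aa => a
  | abb
  | aaaaabab => aaaabab => aaabab => aabab => abab => aab => ab
  | abababaaba => aababaaba => ababaaba => aabaaba => abaaba => aaaba => aaba => aba => aa => a

aa->a; ba->a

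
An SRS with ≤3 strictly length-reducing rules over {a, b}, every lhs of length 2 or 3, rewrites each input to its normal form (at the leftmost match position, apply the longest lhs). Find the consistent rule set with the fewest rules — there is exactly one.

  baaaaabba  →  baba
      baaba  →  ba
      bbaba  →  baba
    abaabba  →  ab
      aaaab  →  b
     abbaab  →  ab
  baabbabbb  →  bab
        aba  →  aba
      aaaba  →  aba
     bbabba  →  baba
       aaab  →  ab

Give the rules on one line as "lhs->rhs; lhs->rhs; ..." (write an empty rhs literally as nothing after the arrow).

  | baaaaabba => baaabba => babba => baba
  | baaba => bba => ba
  | bbaba => baba
  | abaabba => abbba => abaa => ab

aa->; bb->b; bbb->ba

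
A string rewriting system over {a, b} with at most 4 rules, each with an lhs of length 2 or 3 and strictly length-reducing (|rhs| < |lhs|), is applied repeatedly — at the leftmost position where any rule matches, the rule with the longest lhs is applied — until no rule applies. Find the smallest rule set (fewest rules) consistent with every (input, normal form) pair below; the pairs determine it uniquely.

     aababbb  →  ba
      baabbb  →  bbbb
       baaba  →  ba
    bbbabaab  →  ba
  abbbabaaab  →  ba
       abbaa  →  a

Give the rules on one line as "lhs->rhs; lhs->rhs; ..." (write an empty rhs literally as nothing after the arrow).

  | aababbb => babbb => babb => bab => ba
  | baabbb => bbbb
  | baaba => bba => ba
  | bbbabaab => bbabaab => babaab => baaab => bab => ba

aa->; ab->a; bba->ba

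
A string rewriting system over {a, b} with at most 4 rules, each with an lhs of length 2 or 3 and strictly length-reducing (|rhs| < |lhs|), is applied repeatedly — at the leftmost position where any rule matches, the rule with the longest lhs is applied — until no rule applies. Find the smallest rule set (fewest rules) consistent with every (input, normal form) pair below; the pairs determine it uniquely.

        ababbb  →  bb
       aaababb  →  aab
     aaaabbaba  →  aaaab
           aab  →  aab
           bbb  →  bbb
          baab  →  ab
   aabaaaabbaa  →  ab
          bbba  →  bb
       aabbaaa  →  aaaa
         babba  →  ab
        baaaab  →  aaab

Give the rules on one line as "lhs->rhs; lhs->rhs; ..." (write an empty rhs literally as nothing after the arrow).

  | ababbb => abbbb => bb
  | aaababb => aaabbb => aab
  | aaaabbaba => aaaaba => aaaab
  | aab

aba->ab; abb->; ba->; bab->a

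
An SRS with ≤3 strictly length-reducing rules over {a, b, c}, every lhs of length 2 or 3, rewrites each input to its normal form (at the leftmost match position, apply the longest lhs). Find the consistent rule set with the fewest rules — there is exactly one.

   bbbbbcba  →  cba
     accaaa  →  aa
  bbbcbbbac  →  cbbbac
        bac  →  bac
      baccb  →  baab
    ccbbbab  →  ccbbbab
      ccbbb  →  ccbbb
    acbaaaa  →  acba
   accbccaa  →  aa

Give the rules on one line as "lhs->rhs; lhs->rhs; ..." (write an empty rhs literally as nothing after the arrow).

  | bbbbbcba => bbbbcba => bbbcba => bbcba => bcba => cba
  | accaaa => aaaaa => aa
  | bbbcbbbac => bbcbbbac => bcbbbac => cbbbac
  | bac

aaa->; acc->aa; bc->c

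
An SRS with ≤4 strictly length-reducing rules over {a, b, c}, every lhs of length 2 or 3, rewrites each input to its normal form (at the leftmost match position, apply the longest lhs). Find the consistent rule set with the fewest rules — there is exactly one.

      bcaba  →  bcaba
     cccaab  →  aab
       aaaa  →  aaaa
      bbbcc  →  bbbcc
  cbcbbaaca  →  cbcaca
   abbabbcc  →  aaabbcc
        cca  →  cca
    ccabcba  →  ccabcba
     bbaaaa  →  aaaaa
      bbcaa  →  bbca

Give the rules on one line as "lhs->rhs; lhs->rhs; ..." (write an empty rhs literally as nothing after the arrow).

  | bcaba
  | cccaab => aab
  | aaaa
  | bbbcc

bba->aa; caa->ca; ccc->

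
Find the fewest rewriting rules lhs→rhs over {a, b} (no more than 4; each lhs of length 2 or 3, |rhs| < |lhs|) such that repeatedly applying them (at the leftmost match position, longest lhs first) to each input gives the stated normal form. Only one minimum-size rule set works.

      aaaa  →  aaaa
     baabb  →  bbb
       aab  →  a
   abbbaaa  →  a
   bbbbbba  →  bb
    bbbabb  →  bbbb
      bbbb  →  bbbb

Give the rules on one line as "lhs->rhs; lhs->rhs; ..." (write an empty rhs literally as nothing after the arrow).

ab->; aba->; ba->b; bba->ab

  | aaaa
  | baabb => babb => bbb
  | aab => a
  | abbbaaa => bbaaa => abaa => a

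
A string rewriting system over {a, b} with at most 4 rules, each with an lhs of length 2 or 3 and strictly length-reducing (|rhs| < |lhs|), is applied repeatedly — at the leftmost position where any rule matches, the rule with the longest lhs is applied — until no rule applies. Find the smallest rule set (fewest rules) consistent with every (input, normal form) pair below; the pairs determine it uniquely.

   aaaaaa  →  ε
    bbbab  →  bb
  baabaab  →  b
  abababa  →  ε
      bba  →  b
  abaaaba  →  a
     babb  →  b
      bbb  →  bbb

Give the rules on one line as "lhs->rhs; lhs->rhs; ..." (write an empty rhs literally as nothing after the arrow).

  | aaaaaa => aaaa => aa => ε
  | bbbab => bb
  | baabaab => abaab => aab => b
  | abababa => aaba => ba => ε

aa->; ba->; bab->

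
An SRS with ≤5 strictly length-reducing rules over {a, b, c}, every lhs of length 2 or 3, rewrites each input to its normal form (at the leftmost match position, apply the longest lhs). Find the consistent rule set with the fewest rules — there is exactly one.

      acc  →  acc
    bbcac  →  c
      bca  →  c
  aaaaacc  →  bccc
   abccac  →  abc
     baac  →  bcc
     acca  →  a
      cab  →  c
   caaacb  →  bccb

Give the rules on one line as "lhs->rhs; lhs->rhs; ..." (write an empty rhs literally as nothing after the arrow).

aa->c; bb->c; ca->b; cca->

  | acc
  | bbcac => ccac => c
  | bca => bb => c
  | aaaaacc => caaacc => baacc => bccc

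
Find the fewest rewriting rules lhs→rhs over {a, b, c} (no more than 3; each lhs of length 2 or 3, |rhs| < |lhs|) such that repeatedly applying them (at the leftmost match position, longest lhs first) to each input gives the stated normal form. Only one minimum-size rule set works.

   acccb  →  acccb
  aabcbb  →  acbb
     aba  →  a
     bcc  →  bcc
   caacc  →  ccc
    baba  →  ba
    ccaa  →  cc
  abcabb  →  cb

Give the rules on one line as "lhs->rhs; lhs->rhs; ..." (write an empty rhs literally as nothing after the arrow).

  | acccb
  | aabcbb => acbb
  | aba => a
  | bcc

ab->; caa->c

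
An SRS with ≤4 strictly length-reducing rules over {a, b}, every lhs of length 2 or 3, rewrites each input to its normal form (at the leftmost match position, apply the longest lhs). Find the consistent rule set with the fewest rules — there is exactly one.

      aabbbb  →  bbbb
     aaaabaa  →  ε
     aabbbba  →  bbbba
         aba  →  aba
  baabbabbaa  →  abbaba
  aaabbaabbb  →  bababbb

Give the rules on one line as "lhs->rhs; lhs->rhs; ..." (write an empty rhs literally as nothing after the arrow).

aa->; aaa->ba; baa->a

  | aabbbb => bbbb
  | aaaabaa => baabaa => abaa => aa => ε
  | aabbbba => bbbba
  | aba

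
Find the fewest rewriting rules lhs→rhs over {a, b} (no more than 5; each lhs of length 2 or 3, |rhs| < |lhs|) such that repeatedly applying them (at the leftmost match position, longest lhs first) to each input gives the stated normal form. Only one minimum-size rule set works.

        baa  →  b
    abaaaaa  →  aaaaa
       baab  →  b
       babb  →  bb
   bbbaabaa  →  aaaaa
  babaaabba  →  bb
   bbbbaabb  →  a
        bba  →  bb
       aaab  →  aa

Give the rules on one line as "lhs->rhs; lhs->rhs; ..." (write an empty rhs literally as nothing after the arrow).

  | baa => ba => b
  | abaaaaa => aaaaa
  | baab => bab => b
  | babb => bb

ab->; ba->b; bab->b; bbb->aa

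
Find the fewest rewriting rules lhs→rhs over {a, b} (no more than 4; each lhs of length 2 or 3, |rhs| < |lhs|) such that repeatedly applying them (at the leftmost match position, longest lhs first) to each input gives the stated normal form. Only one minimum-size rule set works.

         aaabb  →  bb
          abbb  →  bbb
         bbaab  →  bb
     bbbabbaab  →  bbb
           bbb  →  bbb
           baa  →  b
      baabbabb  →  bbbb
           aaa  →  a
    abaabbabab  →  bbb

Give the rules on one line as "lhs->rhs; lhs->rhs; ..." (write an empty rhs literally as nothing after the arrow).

aa->; ab->b; bba->b

  | aaabb => abb => bb
  | abbb => bbb
  | bbaab => bab => bb
  | bbbabbaab => bbbbaab => bbbab => bbb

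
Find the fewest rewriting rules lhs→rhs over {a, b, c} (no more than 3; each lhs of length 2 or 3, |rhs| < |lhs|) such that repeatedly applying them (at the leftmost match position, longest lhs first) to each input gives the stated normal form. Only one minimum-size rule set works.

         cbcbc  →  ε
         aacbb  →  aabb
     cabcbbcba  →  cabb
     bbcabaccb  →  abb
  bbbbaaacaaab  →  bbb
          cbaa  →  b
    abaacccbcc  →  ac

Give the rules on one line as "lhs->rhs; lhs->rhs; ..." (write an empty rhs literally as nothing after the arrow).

  | cbcbc => bcbc => bbc => ε
  | aacbb => aabb
  | cabcbbcba => cabbbcba => cabba => cabb
  | bbcabaccb => abaccb => abccb => abcb => abb

ba->b; bbc->; cb->b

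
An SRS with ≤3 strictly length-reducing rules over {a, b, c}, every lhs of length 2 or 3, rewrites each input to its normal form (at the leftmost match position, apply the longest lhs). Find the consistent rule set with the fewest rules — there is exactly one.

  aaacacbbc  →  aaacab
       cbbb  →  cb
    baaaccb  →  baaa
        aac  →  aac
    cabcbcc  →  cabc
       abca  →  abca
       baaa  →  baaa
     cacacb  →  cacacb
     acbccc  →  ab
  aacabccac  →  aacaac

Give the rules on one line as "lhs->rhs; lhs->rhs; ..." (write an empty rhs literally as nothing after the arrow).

bb->; cc->b

  | aaacacbbc => aaacacc => aaacab
  | cbbb => cb
  | baaaccb => baaabb => baaa
  | aac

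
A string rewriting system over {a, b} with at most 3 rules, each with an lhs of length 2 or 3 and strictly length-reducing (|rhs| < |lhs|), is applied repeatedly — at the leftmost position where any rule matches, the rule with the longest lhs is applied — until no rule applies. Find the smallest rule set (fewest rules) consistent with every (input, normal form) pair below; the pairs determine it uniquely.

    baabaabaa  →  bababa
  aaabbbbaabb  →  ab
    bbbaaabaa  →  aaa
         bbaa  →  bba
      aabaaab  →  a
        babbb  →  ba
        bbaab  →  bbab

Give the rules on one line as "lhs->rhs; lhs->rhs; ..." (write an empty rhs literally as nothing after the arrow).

  | baabaabaa => babaabaa => bababaa => bababa
  | aaabbbbaabb => abbbaabb => aaabb => ab
  | bbbaaabaa => aaabaa => aaa
  | bbaa => bba

aab->; baa->ba; bbb->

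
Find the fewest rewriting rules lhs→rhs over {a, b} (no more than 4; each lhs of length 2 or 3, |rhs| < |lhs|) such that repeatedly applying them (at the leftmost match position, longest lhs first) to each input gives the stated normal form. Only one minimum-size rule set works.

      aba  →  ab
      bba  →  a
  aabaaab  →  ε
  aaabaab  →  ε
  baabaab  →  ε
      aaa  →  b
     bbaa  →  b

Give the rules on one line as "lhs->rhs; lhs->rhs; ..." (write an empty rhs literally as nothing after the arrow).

  | aba => ab
  | bba => a
  | aabaaab => bbaaab => aaab => bab => bb => ε
  | aaabaab => babaab => bbaab => aab => bb => ε

aa->b; ba->b; bb->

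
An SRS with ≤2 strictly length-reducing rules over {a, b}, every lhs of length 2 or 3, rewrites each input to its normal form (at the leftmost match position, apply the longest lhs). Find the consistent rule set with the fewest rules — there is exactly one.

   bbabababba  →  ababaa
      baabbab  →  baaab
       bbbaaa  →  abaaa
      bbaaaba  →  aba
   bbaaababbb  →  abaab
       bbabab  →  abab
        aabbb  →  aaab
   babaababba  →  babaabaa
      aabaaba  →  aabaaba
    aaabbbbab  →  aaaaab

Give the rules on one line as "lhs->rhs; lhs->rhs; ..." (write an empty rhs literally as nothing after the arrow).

bb->a; bba->bb

  | bbabababba => bbbababba => abababba => abababb => ababaa
  | baabbab => baabbb => baaab
  | bbbaaa => abaaa
  | bbaaaba => bbaaba => bbaba => bbba => aba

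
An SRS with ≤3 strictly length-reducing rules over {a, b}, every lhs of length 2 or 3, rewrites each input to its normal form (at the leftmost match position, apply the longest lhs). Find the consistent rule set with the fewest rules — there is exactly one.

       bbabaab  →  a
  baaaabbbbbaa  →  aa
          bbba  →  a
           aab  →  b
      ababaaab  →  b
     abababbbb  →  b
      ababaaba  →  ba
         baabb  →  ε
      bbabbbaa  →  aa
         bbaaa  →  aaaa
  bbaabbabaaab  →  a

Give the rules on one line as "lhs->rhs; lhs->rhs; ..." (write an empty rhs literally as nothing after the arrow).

ab->b; bb->a; bbb->

  | bbabaab => aabaab => abaab => baab => bab => bb => a
  | baaaabbbbbaa => baaabbbbbaa => baabbbbbaa => babbbbbaa => bbbbbbaa => bbbaa => aa
  | bbba => a
  | aab => ab => b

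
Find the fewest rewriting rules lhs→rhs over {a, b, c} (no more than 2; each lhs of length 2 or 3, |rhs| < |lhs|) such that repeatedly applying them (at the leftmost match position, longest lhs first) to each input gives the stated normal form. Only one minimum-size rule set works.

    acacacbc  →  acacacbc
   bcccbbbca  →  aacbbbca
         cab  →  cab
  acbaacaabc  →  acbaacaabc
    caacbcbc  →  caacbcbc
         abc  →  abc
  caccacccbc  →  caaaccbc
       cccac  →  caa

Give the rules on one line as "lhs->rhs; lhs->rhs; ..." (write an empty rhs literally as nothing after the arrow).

bcc->aa; cca->bc

  | acacacbc
  | bcccbbbca => aacbbbca
  | cab
  | acbaacaabc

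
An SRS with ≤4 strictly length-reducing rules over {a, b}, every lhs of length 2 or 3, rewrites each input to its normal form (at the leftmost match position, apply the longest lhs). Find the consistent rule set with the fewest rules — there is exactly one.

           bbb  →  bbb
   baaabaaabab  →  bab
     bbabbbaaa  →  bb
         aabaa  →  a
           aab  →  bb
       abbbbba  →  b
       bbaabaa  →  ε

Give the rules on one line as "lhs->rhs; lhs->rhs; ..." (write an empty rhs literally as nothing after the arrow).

  | bbb
  | baaabaaabab => bbabaaabab => baaabab => bbabab => bab
  | bbabbbaaa => bbbaaa => baa => bb
  | aabaa => bbaa => a

aa->b; abb->; bba->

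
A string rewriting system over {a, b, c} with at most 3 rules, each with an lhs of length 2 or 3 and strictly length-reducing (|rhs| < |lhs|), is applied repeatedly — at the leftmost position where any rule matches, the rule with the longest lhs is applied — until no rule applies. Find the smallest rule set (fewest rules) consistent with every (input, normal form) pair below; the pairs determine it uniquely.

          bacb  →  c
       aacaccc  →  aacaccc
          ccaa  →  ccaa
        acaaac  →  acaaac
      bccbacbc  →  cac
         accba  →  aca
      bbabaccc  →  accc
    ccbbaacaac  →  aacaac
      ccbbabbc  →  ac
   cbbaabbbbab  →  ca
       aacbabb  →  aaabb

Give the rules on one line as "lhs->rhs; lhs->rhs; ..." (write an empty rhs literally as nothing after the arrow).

  | bacb => ccb => c
  | aacaccc
  | ccaa
  | acaaac

ba->c; bc->c; cb->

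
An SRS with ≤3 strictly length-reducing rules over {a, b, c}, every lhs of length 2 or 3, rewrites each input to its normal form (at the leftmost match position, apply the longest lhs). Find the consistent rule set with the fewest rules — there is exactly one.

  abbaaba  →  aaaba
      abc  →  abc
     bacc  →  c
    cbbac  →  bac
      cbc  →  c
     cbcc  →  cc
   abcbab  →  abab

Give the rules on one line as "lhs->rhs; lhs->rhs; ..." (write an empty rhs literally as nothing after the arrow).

acc->bc; bb->; cb->

  | abbaaba => aaaba
  | abc
  | bacc => bbc => c
  | cbbac => bac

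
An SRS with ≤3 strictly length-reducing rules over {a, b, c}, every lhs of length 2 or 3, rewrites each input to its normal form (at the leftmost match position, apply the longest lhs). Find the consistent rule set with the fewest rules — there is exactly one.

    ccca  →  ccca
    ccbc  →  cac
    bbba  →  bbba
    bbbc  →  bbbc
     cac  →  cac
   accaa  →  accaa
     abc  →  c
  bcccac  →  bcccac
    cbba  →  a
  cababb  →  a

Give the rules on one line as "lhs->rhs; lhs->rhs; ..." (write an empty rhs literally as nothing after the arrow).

ab->; cb->a

  | ccca
  | ccbc => cac
  | bbba
  | bbbc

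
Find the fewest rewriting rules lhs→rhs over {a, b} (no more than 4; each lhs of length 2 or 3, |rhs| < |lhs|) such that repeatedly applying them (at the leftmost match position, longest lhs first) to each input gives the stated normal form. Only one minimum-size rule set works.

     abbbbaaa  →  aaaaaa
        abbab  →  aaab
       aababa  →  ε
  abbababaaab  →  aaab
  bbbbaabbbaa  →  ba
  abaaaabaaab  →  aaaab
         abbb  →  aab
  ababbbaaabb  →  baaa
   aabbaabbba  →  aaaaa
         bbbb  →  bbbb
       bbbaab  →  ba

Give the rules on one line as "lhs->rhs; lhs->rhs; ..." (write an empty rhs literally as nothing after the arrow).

  | abbbbaaa => aabbaaa => aaaaaa
  | abbab => aaab
  | aababa => aba => ε
  | abbababaaab => aaababaaab => aabaaab => aaab

aba->; abb->aa; bab->ba; bba->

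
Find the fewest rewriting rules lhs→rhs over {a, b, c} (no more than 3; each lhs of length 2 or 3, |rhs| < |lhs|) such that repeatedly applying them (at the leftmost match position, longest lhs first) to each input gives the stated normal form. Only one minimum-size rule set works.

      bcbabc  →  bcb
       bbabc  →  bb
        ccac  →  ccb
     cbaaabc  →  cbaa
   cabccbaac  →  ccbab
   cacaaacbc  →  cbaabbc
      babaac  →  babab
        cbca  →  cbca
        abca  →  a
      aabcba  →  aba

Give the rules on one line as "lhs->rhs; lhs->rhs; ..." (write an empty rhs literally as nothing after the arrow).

  | bcbabc => bcb
  | bbabc => bb
  | ccac => ccb
  | cbaaabc => cbaa

abc->; ac->b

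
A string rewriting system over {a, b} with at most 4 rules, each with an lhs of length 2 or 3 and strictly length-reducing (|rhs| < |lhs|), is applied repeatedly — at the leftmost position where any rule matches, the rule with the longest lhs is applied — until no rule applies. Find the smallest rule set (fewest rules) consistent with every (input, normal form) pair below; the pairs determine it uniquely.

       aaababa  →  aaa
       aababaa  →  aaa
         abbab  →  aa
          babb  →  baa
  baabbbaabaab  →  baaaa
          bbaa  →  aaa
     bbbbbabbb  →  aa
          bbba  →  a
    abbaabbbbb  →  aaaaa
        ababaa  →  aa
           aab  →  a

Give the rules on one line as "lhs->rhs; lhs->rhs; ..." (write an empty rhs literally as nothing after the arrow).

  | aaababa => aaaba => aaa
  | aababaa => aabaa => aaa
  | abbab => aaab => aa
  | babb => baa

ab->; abb->aa; bb->a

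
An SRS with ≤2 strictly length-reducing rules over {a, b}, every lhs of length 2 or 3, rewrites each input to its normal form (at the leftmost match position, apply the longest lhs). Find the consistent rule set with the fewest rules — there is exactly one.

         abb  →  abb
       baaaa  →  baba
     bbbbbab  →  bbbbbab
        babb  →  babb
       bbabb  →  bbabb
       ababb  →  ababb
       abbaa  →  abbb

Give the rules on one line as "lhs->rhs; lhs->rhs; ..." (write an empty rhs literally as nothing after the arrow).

  | abb
  | baaaa => baba
  | bbbbbab
  | babb

aa->b; aaa->ab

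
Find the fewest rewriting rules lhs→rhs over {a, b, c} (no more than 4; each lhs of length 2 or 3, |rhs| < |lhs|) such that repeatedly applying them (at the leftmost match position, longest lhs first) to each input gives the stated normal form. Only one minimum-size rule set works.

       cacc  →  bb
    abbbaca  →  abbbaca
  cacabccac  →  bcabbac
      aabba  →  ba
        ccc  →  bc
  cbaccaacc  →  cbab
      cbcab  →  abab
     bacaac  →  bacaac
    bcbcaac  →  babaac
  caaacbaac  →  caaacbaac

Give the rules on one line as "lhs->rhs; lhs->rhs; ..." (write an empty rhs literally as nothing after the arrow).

aab->; cac->bc; cbc->ab; cc->b

  | cacc => bcc => bb
  | abbbaca
  | cacabccac => bcabccac => bcabbac
  | aabba => ba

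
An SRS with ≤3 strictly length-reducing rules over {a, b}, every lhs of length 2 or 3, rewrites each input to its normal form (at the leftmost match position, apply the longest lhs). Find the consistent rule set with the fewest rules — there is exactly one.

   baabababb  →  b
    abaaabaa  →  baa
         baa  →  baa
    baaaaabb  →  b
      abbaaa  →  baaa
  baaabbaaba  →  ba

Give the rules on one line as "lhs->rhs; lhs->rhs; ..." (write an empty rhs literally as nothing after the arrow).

  | baabababb => babababb => bbababb => bababb => bbabb => babb => bbb => bb => b
  | abaaabaa => baaabaa => baabaa => babaa => bbaa => baa
  | baa
  | baaaaabb => baaaabb => baaabb => baabb => babb => bbb => bb => b

ab->b; bb->b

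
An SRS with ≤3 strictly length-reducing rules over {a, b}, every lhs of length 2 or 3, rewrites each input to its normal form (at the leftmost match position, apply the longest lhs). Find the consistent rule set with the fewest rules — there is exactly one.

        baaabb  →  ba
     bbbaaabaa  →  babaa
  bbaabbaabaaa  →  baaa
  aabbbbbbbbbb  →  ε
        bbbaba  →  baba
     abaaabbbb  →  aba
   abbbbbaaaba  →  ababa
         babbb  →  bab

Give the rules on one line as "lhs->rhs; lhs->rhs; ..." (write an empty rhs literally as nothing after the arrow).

  | baaabb => babb => ba
  | bbbaaabaa => baaabaa => babaa
  | bbaabbaabaaa => aabbaabaaa => bbaabaaa => aabaaa => baaa
  | aabbbbbbbbbb => bbbbbbbbbb => bbbbbbbb => bbbbbb => bbbb => bb => ε

aab->b; bb->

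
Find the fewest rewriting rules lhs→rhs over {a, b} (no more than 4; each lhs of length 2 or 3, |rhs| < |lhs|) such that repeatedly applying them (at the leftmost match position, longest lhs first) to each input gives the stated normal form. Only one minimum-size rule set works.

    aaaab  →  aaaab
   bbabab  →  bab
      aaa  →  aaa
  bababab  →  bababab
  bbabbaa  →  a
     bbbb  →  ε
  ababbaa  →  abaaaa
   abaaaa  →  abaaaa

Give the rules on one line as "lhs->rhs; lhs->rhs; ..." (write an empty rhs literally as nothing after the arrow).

  | aaaab
  | bbabab => bab
  | aaa
  | bababab

abb->aa; bb->; bba->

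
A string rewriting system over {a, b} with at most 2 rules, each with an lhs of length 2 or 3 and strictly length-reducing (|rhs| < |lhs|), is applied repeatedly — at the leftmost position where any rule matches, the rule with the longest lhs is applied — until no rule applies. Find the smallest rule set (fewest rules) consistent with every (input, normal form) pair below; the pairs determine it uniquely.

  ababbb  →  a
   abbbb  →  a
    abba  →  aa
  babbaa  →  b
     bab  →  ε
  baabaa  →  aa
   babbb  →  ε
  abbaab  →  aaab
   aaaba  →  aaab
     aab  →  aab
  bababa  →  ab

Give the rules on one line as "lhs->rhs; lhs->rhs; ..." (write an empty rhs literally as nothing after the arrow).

  | ababbb => abbbb => abb => a
  | abbbb => abb => a
  | abba => aa
  | babbaa => bbbaa => baa => ba => b

ba->b; bb->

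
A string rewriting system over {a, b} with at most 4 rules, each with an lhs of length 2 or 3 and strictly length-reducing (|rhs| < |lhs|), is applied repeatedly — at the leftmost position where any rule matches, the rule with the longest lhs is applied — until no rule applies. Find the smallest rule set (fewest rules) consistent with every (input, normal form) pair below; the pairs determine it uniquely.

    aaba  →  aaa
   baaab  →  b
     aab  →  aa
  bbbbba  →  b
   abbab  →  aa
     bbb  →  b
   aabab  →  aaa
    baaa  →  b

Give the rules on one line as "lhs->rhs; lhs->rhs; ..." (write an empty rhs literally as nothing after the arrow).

  | aaba => aaa
  | baaab => baab => bab => bb => b
  | aab => aa
  | bbbbba => bbbba => bbba => bba => ba => b

ab->a; ba->b; bb->b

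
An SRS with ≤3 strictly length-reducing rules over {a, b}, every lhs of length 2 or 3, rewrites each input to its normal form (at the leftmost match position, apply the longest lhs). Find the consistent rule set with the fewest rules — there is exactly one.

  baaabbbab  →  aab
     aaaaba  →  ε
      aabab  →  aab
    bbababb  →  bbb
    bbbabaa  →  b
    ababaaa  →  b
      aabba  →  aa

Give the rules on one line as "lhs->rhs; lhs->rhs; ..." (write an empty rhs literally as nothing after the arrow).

aaa->b; abb->ab; ba->

  | baaabbbab => aabbbab => aabbab => aabab => aab
  | aaaaba => baba => ba => ε
  | aabab => aab
  | bbababb => bbabb => bbb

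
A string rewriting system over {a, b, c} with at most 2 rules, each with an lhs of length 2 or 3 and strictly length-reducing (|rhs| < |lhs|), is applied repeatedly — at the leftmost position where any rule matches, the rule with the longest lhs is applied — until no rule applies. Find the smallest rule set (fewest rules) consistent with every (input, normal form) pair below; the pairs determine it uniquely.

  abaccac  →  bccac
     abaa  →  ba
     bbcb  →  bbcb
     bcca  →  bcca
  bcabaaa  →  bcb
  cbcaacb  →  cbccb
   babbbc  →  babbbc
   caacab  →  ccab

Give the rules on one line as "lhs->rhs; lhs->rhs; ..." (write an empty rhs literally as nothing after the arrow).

  | abaccac => bccac
  | abaa => ba
  | bbcb
  | bcca

aa->; aba->b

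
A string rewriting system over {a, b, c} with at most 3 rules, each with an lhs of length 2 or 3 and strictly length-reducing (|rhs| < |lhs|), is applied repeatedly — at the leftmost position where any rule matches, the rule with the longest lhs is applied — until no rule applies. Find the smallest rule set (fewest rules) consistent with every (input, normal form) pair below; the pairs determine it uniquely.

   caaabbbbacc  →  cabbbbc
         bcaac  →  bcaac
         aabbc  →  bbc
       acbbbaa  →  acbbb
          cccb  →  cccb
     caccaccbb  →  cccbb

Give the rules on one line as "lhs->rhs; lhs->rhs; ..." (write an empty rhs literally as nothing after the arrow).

aab->b; acc->c; baa->b

  | caaabbbbacc => cabbbbacc => cabbbbc
  | bcaac
  | aabbc => bbc
  | acbbbaa => acbbb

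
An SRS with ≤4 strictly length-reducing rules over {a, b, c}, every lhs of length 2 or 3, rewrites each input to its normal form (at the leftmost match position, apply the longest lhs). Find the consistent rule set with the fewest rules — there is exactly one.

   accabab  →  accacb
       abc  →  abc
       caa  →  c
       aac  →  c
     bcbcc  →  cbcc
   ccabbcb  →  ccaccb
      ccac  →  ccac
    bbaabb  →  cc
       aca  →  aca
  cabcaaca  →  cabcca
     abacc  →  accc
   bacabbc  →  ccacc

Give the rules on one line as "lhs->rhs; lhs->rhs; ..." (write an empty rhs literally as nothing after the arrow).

aa->; ba->c; bb->c; bcb->cb

  | accabab => accacb
  | abc
  | caa => c
  | aac => c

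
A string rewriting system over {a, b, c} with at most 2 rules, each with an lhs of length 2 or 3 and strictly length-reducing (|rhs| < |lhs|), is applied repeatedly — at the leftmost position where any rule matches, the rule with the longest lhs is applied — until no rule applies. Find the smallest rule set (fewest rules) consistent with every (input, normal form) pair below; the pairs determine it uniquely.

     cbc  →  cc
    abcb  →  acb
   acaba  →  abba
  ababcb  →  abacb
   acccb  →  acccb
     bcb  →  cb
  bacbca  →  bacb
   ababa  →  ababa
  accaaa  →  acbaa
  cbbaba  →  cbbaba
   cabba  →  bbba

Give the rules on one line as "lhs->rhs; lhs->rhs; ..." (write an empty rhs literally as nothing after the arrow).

  | cbc => cc
  | abcb => acb
  | acaba => abba
  | ababcb => abacb

bc->c; ca->b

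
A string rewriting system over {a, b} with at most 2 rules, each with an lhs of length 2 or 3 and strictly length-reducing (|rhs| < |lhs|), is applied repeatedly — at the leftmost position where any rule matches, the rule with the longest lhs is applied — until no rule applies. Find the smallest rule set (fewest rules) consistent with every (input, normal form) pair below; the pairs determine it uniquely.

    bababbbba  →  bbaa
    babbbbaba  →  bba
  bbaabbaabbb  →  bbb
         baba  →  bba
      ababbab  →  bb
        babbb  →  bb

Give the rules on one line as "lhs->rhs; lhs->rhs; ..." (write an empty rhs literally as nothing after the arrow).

ab->b; abb->a

  | bababbbba => bbabbbba => bbabba => bbaa
  | babbbbaba => babbaba => baaba => baba => bba
  | bbaabbaabbb => bbaaaabbb => bbaaaab => bbaaab => bbaab => bbab => bbb
  | baba => bba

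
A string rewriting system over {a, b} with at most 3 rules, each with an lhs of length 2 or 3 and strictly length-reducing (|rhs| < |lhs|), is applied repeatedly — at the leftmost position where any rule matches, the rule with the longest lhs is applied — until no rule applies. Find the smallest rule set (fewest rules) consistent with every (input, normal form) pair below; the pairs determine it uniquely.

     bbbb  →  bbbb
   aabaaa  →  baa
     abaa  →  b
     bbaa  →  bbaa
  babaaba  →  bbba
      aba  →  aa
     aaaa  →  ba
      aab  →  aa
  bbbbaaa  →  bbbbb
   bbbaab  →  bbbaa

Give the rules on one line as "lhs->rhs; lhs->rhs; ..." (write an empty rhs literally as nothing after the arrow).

  | bbbb
  | aabaaa => aaaaa => baa
  | abaa => aaa => b
  | bbaa

aaa->b; ab->a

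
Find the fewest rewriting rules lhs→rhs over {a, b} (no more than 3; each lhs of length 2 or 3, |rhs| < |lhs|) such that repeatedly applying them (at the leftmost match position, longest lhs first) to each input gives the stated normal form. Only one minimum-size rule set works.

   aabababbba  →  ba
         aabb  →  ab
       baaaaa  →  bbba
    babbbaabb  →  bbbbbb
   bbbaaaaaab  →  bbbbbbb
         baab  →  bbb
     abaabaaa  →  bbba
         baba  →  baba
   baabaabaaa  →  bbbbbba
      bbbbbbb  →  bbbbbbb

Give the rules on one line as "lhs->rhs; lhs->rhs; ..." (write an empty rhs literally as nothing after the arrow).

  | aabababbba => aababbba => aabbba => abba => ba
  | aabb => ab
  | baaaaa => bbaaa => bbba
  | babbbaabb => bbbaabb => bbbbbb

abb->b; baa->bb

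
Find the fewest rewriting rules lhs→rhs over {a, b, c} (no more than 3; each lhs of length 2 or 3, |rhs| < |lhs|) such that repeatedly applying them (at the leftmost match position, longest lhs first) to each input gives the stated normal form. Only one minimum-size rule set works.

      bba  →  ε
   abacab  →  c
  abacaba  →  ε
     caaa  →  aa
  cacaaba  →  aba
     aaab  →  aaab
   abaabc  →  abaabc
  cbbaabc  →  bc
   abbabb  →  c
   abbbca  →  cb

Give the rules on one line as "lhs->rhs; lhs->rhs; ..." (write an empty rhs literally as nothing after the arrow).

ac->c; bb->c; ca->

  | bba => ca => ε
  | abacab => abcab => abb => ac => c
  | abacaba => abcaba => abba => aca => ca => ε
  | caaa => aa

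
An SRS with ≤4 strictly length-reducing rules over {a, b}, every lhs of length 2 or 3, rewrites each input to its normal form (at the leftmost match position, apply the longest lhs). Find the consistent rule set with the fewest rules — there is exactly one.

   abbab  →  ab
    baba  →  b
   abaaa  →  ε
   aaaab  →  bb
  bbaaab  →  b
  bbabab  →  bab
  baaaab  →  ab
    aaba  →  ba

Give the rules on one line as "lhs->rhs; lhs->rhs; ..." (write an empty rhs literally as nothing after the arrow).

aa->; aaa->ba; aba->; bba->

  | abbab => ab
  | baba => b
  | abaaa => aa => ε
  | aaaab => baab => bb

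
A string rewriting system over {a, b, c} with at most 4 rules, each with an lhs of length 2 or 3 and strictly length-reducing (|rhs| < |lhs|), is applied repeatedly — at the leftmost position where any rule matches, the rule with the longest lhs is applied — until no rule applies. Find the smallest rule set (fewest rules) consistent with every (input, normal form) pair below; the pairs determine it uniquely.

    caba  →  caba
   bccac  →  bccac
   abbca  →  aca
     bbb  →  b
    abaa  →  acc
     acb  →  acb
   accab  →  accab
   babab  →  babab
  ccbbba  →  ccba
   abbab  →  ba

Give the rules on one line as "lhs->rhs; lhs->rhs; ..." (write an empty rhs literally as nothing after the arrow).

aab->ba; baa->cc; bb->

  | caba
  | bccac
  | abbca => aca
  | bbb => b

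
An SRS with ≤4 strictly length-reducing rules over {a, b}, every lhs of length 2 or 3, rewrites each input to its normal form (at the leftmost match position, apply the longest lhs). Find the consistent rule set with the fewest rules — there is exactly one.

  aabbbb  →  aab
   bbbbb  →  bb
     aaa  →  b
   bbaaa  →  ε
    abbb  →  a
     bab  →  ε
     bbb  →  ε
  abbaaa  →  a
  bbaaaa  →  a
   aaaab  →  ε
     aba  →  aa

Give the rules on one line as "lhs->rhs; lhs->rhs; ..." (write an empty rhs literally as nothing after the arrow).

aaa->b; aba->aa; bab->; bbb->

  | aabbbb => aab
  | bbbbb => bb
  | aaa => b
  | bbaaa => bbb => ε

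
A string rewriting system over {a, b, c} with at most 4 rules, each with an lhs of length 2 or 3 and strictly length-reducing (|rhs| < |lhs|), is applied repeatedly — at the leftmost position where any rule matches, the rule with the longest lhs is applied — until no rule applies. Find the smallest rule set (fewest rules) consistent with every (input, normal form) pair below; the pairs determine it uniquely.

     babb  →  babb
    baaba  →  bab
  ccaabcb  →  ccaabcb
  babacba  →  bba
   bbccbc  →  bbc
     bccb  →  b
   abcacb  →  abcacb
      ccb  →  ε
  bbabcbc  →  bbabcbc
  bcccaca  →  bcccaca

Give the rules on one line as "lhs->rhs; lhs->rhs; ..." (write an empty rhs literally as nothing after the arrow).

  | babb
  | baaba => bab
  | ccaabcb
  | babacba => bbcba => bba

aba->b; cba->a; ccb->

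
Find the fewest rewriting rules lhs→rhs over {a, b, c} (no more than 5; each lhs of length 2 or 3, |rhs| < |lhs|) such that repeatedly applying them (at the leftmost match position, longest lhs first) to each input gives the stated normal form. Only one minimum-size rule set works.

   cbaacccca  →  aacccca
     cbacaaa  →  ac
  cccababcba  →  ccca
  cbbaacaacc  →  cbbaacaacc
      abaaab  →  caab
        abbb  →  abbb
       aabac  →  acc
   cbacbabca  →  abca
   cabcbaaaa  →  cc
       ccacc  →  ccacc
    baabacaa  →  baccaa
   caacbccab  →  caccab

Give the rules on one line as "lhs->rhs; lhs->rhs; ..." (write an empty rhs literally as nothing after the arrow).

  | cbaacccca => aacccca
  | cbacaaa => acaaa => ac
  | cccababcba => ccccbcba => ccccba => ccca
  | cbbaacaacc

aaa->; aba->c; acb->; cba->a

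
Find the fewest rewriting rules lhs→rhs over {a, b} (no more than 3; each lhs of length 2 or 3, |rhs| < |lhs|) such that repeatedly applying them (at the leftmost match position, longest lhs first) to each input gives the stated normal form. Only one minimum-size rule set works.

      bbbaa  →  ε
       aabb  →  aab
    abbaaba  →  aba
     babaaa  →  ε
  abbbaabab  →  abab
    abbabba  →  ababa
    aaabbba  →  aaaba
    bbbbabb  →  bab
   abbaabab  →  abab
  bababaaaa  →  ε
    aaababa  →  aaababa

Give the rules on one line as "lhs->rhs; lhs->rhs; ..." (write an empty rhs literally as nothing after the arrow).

  | bbbaa => bbaa => baa => ε
  | aabb => aab
  | abbaaba => abaaba => aba
  | babaaa => baa => ε

baa->; bb->b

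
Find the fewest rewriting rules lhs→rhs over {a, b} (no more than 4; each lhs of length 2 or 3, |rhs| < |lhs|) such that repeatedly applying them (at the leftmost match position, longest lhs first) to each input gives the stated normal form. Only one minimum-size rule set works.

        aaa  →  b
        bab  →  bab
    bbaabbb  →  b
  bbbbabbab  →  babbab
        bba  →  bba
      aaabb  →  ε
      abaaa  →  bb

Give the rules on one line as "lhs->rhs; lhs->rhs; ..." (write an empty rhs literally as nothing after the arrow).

aaa->b; aab->; aba->ba; bbb->

  | aaa => b
  | bab
  | bbaabbb => bbbb => b
  | bbbbabbab => babbab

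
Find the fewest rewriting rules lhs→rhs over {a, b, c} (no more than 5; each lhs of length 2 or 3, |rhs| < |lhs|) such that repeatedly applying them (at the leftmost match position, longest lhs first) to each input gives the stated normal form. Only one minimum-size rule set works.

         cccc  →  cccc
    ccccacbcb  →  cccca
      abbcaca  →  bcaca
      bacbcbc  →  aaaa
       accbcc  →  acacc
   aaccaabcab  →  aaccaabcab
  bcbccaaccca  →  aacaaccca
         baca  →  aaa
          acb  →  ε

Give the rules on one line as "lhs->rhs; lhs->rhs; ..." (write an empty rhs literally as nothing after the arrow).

abb->b; acb->; bac->aa; cb->a

  | cccc
  | ccccacbcb => cccccb => cccca
  | abbcaca => bcaca
  | bacbcbc => aabcbc => aabac => aaaa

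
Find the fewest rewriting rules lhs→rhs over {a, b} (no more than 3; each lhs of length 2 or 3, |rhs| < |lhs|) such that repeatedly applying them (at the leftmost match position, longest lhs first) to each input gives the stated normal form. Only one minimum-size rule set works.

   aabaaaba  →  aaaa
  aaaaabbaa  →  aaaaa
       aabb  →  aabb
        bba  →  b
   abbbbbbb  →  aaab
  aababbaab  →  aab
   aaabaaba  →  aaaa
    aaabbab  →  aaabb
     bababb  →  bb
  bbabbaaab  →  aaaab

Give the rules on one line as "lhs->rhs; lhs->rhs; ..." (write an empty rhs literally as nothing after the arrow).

  | aabaaaba => aaaaba => aaaa
  | aaaaabbaa => aaaaaba => aaaaa
  | aabb
  | bba => b

ba->; bbb->a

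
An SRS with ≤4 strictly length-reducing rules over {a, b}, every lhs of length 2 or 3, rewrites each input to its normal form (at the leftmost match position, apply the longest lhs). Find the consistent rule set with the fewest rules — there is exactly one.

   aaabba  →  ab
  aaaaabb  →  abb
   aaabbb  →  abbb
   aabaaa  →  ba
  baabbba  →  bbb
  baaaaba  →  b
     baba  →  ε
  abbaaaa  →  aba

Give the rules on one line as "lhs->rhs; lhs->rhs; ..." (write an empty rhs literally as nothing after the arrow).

aa->; bab->a; bba->b

  | aaabba => abba => ab
  | aaaaabb => aaabb => abb
  | aaabbb => abbb
  | aabaaa => baaa => ba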